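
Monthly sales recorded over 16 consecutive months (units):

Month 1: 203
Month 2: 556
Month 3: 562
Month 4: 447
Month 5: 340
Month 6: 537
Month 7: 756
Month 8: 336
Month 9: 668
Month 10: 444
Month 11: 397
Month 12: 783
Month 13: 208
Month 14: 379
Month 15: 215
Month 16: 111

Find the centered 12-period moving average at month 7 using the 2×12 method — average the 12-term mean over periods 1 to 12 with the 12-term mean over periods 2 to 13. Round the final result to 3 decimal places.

Sum over 1–12: 203 + 556 + 562 + 447 + 340 + 537 + 756 + 336 + 668 + 444 + 397 + 783 = 6029
Sum over 2–13: 556 + 562 + 447 + 340 + 537 + 756 + 336 + 668 + 444 + 397 + 783 + 208 = 6034
CMA at t=7 = (6029 + 6034) / (2·12) = 12063 / 24 = 502.625

502.625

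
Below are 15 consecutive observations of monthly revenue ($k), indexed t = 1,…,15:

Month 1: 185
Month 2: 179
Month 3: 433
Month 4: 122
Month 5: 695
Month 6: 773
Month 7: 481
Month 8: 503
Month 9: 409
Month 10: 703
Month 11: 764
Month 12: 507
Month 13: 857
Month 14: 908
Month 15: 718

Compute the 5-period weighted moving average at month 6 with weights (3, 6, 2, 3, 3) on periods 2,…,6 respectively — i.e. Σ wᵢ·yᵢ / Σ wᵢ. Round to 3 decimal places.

457.824

Weighted sum: 3·179 + 6·433 + 2·122 + 3·695 + 3·773 = 537 + 2598 + 244 + 2085 + 2319 = 7783
Weight total: 3 + 6 + 2 + 3 + 3 = 17
WMA = 7783 / 17 = 457.824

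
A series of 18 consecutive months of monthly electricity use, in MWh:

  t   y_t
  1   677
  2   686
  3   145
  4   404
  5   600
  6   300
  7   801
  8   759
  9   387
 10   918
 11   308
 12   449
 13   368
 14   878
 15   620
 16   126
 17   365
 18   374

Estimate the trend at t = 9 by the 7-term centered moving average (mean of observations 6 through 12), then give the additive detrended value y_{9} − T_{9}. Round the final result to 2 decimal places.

Trend T_9 = (300 + 801 + 759 + 387 + 918 + 308 + 449) / 7 = 3922/7 = 560.2857
Detrended value: 387 − 560.2857 = -173.29

-173.29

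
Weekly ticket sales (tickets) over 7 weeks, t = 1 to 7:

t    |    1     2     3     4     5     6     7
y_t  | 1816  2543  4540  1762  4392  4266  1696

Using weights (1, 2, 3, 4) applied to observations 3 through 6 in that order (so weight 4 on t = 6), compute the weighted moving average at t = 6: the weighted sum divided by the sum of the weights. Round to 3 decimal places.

Weighted sum: 1·4540 + 2·1762 + 3·4392 + 4·4266 = 4540 + 3524 + 13176 + 17064 = 38304
Weight total: 1 + 2 + 3 + 4 = 10
WMA = 38304 / 10 = 3830.400

3830.400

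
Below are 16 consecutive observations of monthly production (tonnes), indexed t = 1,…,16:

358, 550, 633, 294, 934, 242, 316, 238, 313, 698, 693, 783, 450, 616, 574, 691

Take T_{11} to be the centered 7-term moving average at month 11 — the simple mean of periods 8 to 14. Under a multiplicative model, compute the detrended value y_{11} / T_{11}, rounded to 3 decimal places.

Trend T_11 = (238 + 313 + 698 + 693 + 783 + 450 + 616) / 7 = 3791/7 = 541.57143
Ratio to trend: 693 / 541.57143 = 1.280

1.280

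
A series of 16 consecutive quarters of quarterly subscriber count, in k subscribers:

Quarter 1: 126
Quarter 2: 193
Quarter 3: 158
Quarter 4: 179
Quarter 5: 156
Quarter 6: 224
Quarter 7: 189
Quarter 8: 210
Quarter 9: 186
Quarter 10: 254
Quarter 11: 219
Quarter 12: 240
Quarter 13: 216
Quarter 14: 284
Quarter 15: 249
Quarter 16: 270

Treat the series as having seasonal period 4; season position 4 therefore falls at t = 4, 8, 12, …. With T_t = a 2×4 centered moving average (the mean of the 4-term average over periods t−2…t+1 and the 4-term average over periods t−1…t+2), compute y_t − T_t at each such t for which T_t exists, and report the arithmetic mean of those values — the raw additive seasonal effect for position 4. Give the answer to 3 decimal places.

Season position 4 occurs at t = 4, 8, 12 (where T_t is defined).
t=4: T_4 = 175.37500; y_4 − T_4 = 179 − 175.37500 = 3.62500
t=8: T_8 = 206.00000; y_8 − T_8 = 210 − 206.00000 = 4.00000
t=12: T_12 = 236.00000; y_12 − T_12 = 240 − 236.00000 = 4.00000
Mean deviation: (3.62500 + 4.00000 + 4.00000) / 3 = 3.875

3.875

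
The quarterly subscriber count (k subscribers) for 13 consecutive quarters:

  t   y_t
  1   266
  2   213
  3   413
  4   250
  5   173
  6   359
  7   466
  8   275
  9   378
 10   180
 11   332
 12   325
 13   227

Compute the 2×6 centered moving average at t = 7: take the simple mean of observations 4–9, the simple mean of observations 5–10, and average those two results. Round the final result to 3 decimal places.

311.000

Sum over 4–9: 250 + 173 + 359 + 466 + 275 + 378 = 1901
Sum over 5–10: 173 + 359 + 466 + 275 + 378 + 180 = 1831
CMA at t=7 = (1901 + 1831) / (2·6) = 3732 / 12 = 311.000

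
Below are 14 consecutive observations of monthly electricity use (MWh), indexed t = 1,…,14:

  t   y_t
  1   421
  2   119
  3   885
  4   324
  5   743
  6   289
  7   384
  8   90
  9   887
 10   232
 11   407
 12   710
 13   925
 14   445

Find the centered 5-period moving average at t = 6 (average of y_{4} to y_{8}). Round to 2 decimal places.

Sum of periods 4–8: 324 + 743 + 289 + 384 + 90 = 1830
Divide by 5: 1830 / 5 = 366.00

366.00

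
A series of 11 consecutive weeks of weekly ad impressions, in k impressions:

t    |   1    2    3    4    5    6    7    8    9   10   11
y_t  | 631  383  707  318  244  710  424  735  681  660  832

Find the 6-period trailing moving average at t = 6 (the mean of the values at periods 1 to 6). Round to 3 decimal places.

Sum of periods 1–6: 631 + 383 + 707 + 318 + 244 + 710 = 2993
Divide by 6: 2993 / 6 = 498.833

498.833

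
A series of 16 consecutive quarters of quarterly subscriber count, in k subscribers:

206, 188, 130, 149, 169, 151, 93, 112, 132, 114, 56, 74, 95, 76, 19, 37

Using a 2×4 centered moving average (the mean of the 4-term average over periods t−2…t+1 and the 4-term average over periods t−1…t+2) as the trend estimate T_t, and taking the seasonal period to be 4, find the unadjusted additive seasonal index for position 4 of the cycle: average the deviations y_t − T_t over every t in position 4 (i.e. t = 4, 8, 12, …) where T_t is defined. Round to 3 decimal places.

-5.583

Season position 4 occurs at t = 4, 8, 12 (where T_t is defined).
t=4: T_4 = 154.37500; y_4 − T_4 = 149 − 154.37500 = -5.37500
t=8: T_8 = 117.37500; y_8 − T_8 = 112 − 117.37500 = -5.37500
t=12: T_12 = 80.00000; y_12 − T_12 = 74 − 80.00000 = -6.00000
Mean deviation: (-5.37500 + -5.37500 + -6.00000) / 3 = -5.583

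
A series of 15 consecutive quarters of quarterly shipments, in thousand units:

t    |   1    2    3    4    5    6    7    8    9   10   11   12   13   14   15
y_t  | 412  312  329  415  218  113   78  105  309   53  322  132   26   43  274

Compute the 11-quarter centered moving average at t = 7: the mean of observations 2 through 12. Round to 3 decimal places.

216.909

Sum of periods 2–12: 312 + 329 + 415 + 218 + 113 + 78 + 105 + 309 + 53 + 322 + 132 = 2386
Divide by 11: 2386 / 11 = 216.909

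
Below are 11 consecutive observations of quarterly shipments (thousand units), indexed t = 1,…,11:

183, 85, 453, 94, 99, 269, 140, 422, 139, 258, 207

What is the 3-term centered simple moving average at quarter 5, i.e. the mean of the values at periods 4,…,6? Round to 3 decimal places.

Sum of periods 4–6: 94 + 99 + 269 = 462
Divide by 3: 462 / 3 = 154.000

154.000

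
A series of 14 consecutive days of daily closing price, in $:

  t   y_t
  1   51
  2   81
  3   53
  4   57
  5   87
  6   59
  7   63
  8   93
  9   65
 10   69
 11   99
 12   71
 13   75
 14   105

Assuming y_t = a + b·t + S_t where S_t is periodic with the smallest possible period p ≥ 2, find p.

First differences y_{t+1} − y_t: 30, -28, 4, 30, -28, 4, 30, -28, …
The difference pattern repeats every 3 terms and not for any smaller step, so p = 3.

3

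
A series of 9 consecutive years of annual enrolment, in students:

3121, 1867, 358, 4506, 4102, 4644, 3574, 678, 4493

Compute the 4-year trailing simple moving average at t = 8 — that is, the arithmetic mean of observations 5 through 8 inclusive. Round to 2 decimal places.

3249.50

Sum of periods 5–8: 4102 + 4644 + 3574 + 678 = 12998
Divide by 4: 12998 / 4 = 3249.50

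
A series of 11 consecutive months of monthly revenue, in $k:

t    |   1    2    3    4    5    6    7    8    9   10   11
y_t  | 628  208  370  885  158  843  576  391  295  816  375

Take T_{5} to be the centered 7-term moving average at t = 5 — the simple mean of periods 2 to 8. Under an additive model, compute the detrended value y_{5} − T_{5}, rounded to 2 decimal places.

-332.14

Trend T_5 = (208 + 370 + 885 + 158 + 843 + 576 + 391) / 7 = 3431/7 = 490.1429
Detrended value: 158 − 490.1429 = -332.14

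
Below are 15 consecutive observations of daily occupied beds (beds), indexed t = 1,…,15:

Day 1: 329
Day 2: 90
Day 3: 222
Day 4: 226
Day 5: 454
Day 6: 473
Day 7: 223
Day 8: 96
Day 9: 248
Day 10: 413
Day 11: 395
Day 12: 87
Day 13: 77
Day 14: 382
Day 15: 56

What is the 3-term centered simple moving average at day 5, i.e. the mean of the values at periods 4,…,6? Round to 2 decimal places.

Sum of periods 4–6: 226 + 454 + 473 = 1153
Divide by 3: 1153 / 3 = 384.33

384.33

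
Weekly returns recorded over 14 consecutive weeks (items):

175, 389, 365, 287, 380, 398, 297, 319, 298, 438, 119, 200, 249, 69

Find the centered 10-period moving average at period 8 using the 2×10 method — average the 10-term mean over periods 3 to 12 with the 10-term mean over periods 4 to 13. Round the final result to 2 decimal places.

Sum over 3–12: 365 + 287 + 380 + 398 + 297 + 319 + 298 + 438 + 119 + 200 = 3101
Sum over 4–13: 287 + 380 + 398 + 297 + 319 + 298 + 438 + 119 + 200 + 249 = 2985
CMA at t=8 = (3101 + 2985) / (2·10) = 6086 / 20 = 304.30

304.30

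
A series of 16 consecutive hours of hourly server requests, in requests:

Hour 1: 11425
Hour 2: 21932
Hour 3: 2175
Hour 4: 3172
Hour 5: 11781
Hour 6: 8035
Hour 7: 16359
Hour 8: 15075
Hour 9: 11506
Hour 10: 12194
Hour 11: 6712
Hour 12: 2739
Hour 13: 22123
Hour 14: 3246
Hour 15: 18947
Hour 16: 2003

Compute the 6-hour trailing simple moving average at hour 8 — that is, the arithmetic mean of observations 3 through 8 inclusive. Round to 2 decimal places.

Sum of periods 3–8: 2175 + 3172 + 11781 + 8035 + 16359 + 15075 = 56597
Divide by 6: 56597 / 6 = 9432.83

9432.83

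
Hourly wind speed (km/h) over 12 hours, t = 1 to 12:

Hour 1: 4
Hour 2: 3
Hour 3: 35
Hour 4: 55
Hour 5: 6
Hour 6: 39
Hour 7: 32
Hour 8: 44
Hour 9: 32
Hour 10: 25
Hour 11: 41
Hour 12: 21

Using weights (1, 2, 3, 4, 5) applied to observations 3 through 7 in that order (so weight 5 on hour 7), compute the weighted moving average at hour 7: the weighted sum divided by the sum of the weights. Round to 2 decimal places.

Weighted sum: 1·35 + 2·55 + 3·6 + 4·39 + 5·32 = 35 + 110 + 18 + 156 + 160 = 479
Weight total: 1 + 2 + 3 + 4 + 5 = 15
WMA = 479 / 15 = 31.93

31.93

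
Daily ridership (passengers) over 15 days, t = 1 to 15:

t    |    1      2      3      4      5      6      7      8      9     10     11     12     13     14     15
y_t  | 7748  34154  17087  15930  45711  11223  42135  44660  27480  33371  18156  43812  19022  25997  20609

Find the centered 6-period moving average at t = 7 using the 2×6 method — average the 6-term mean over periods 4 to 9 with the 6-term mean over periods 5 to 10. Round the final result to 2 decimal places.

32643.25

Sum over 4–9: 15930 + 45711 + 11223 + 42135 + 44660 + 27480 = 187139
Sum over 5–10: 45711 + 11223 + 42135 + 44660 + 27480 + 33371 = 204580
CMA at t=7 = (187139 + 204580) / (2·6) = 391719 / 12 = 32643.25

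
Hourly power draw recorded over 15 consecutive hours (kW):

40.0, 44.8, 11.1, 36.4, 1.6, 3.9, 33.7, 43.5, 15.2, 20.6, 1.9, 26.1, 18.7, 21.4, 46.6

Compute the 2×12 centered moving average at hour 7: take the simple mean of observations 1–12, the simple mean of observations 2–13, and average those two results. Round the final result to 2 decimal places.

Sum over 1–12: 40.0 + 44.8 + 11.1 + 36.4 + 1.6 + 3.9 + 33.7 + 43.5 + 15.2 + 20.6 + 1.9 + 26.1 = 278.8
Sum over 2–13: 44.8 + 11.1 + 36.4 + 1.6 + 3.9 + 33.7 + 43.5 + 15.2 + 20.6 + 1.9 + 26.1 + 18.7 = 257.5
CMA at t=7 = (278.8 + 257.5) / (2·12) = 536.3 / 24 = 22.35

22.35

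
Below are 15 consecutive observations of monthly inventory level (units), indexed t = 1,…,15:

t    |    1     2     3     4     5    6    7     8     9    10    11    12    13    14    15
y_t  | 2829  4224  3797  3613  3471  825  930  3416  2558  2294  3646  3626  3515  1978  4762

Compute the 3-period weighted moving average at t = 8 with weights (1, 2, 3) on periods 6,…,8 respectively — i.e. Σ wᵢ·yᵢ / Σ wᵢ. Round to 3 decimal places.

Weighted sum: 1·825 + 2·930 + 3·3416 = 825 + 1860 + 10248 = 12933
Weight total: 1 + 2 + 3 = 6
WMA = 12933 / 6 = 2155.500

2155.500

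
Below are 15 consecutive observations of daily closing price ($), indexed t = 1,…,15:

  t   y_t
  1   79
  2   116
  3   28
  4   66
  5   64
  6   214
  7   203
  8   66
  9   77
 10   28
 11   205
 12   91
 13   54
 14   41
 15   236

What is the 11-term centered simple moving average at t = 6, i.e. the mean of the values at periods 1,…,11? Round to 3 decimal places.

104.182

Sum of periods 1–11: 79 + 116 + 28 + 66 + 64 + 214 + 203 + 66 + 77 + 28 + 205 = 1146
Divide by 11: 1146 / 11 = 104.182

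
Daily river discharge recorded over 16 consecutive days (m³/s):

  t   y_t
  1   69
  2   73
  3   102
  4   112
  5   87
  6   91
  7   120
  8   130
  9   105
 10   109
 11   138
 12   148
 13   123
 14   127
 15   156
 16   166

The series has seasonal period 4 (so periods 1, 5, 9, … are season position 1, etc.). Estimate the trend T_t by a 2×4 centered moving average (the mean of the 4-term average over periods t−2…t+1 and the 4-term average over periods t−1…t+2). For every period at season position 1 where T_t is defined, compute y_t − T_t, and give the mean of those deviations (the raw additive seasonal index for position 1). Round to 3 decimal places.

Season position 1 occurs at t = 5, 9, 13 (where T_t is defined).
t=5: T_5 = 100.25000; y_5 − T_5 = 87 − 100.25000 = -13.25000
t=9: T_9 = 118.25000; y_9 − T_9 = 105 − 118.25000 = -13.25000
t=13: T_13 = 136.25000; y_13 − T_13 = 123 − 136.25000 = -13.25000
Mean deviation: (-13.25000 + -13.25000 + -13.25000) / 3 = -13.250

-13.250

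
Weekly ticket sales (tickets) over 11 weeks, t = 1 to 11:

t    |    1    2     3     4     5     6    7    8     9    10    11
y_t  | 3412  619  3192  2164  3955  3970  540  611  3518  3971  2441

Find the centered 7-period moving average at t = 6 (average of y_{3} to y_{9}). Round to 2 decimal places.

Sum of periods 3–9: 3192 + 2164 + 3955 + 3970 + 540 + 611 + 3518 = 17950
Divide by 7: 17950 / 7 = 2564.29

2564.29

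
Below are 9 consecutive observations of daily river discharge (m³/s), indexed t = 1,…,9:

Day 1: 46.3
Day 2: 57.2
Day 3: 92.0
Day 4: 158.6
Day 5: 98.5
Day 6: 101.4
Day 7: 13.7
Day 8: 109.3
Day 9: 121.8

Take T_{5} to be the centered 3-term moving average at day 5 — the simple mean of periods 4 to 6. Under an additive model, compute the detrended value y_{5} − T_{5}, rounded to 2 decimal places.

Trend T_5 = (158.6 + 98.5 + 101.4) / 3 = 358.5/3 = 119.5000
Detrended value: 98.5 − 119.5000 = -21.00

-21.00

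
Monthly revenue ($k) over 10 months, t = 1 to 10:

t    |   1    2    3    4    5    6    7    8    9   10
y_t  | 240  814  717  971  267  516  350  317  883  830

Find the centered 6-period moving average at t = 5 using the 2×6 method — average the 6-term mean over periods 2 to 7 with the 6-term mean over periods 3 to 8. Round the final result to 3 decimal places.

Sum over 2–7: 814 + 717 + 971 + 267 + 516 + 350 = 3635
Sum over 3–8: 717 + 971 + 267 + 516 + 350 + 317 = 3138
CMA at t=5 = (3635 + 3138) / (2·6) = 6773 / 12 = 564.417

564.417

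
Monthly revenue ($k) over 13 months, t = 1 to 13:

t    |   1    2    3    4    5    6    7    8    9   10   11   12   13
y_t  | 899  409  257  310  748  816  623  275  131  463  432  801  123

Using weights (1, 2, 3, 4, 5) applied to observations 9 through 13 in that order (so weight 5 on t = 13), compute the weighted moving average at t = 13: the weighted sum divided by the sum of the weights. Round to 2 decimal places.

411.47

Weighted sum: 1·131 + 2·463 + 3·432 + 4·801 + 5·123 = 131 + 926 + 1296 + 3204 + 615 = 6172
Weight total: 1 + 2 + 3 + 4 + 5 = 15
WMA = 6172 / 15 = 411.47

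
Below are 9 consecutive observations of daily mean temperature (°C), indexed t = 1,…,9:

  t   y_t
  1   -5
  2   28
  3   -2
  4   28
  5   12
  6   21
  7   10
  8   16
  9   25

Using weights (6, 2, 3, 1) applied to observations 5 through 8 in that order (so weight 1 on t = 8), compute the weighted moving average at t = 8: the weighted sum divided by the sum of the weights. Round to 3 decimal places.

Weighted sum: 6·12 + 2·21 + 3·10 + 1·16 = 72 + 42 + 30 + 16 = 160
Weight total: 6 + 2 + 3 + 1 = 12
WMA = 160 / 12 = 13.333

13.333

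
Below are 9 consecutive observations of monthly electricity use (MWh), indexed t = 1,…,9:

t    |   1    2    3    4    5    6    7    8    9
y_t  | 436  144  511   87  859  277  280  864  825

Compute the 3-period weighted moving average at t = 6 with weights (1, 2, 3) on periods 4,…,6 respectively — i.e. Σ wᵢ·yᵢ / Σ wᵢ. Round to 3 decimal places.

Weighted sum: 1·87 + 2·859 + 3·277 = 87 + 1718 + 831 = 2636
Weight total: 1 + 2 + 3 = 6
WMA = 2636 / 6 = 439.333

439.333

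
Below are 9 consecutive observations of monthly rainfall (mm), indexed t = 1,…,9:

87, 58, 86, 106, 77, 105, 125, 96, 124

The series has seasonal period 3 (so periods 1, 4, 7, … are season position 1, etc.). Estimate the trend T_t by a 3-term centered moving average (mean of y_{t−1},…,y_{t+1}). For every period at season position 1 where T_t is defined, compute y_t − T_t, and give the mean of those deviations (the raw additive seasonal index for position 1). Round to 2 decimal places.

Season position 1 occurs at t = 4, 7 (where T_t is defined).
t=4: T_4 = 89.6667; y_4 − T_4 = 106 − 89.6667 = 16.3333
t=7: T_7 = 108.6667; y_7 − T_7 = 125 − 108.6667 = 16.3333
Mean deviation: (16.3333 + 16.3333) / 2 = 16.33

16.33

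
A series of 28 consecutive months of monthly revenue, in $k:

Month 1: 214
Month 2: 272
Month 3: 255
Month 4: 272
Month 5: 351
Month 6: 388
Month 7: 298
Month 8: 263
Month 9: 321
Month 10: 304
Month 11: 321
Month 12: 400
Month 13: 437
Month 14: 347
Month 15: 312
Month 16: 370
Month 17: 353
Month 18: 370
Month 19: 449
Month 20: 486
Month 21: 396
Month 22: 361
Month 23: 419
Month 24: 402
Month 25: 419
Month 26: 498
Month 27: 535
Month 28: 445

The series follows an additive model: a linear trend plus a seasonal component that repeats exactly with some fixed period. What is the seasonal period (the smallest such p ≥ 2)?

7

First differences y_{t+1} − y_t: 58, -17, 17, 79, 37, -90, -35, 58, -17, 17, 79, 37, -90, -35, 58, -17, …
The difference pattern repeats every 7 terms and not for any smaller step, so p = 7.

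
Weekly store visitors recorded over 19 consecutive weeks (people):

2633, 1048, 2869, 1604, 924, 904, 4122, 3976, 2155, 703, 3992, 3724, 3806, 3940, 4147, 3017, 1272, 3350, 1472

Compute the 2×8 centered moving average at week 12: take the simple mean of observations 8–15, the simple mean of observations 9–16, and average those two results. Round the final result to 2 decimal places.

Sum over 8–15: 3976 + 2155 + 703 + 3992 + 3724 + 3806 + 3940 + 4147 = 26443
Sum over 9–16: 2155 + 703 + 3992 + 3724 + 3806 + 3940 + 4147 + 3017 = 25484
CMA at t=12 = (26443 + 25484) / (2·8) = 51927 / 16 = 3245.44

3245.44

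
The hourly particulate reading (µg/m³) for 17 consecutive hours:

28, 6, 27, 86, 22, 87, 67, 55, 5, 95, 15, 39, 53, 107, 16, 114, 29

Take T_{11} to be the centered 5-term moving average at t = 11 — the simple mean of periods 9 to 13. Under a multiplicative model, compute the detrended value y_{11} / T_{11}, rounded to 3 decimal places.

0.362

Trend T_11 = (5 + 95 + 15 + 39 + 53) / 5 = 207/5 = 41.40000
Ratio to trend: 15 / 41.40000 = 0.362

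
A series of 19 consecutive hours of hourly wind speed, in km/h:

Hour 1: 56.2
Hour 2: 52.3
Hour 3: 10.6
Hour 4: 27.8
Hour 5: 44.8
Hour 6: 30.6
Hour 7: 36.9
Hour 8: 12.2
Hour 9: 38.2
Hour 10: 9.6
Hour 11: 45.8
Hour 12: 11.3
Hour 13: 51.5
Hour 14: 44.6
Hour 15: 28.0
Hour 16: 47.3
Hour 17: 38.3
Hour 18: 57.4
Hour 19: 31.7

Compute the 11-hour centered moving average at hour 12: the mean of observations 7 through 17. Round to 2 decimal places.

Sum of periods 7–17: 36.9 + 12.2 + 38.2 + 9.6 + 45.8 + 11.3 + 51.5 + 44.6 + 28.0 + 47.3 + 38.3 = 363.7
Divide by 11: 363.7 / 11 = 33.06

33.06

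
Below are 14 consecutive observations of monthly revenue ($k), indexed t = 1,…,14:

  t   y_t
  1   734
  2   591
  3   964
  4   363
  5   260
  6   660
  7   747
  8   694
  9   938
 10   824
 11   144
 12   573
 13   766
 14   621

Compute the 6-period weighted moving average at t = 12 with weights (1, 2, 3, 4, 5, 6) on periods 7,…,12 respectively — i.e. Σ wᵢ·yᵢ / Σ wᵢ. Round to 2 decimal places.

Weighted sum: 1·747 + 2·694 + 3·938 + 4·824 + 5·144 + 6·573 = 747 + 1388 + 2814 + 3296 + 720 + 3438 = 12403
Weight total: 1 + 2 + 3 + 4 + 5 + 6 = 21
WMA = 12403 / 21 = 590.62

590.62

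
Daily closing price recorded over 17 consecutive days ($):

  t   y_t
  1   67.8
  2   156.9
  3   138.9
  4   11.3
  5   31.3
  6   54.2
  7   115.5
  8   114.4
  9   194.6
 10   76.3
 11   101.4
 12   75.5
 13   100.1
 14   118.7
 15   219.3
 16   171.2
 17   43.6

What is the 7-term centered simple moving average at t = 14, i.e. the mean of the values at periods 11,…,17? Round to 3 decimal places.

118.543

Sum of periods 11–17: 101.4 + 75.5 + 100.1 + 118.7 + 219.3 + 171.2 + 43.6 = 829.8
Divide by 7: 829.8 / 7 = 118.543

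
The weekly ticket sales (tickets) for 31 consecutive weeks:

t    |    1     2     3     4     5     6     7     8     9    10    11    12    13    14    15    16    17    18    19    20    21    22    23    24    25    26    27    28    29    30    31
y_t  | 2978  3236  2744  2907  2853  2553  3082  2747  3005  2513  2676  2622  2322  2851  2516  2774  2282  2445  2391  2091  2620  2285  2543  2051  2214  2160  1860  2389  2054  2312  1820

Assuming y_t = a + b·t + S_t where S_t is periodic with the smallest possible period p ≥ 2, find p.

First differences y_{t+1} − y_t: 258, -492, 163, -54, -300, 529, -335, 258, -492, 163, -54, -300, 529, -335, 258, -492, …
The difference pattern repeats every 7 terms and not for any smaller step, so p = 7.

7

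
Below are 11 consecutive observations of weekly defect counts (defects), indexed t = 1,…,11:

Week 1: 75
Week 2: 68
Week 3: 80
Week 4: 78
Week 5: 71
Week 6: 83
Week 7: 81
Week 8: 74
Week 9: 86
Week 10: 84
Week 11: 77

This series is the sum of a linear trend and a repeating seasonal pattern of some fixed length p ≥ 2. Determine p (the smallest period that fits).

First differences y_{t+1} − y_t: -7, 12, -2, -7, 12, -2, -7, 12, …
The difference pattern repeats every 3 terms and not for any smaller step, so p = 3.

3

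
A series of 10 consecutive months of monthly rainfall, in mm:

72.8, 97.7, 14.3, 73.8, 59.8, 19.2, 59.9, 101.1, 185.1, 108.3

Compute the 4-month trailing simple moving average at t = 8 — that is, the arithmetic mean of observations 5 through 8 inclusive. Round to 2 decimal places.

60.00

Sum of periods 5–8: 59.8 + 19.2 + 59.9 + 101.1 = 240.0
Divide by 4: 240.0 / 4 = 60.00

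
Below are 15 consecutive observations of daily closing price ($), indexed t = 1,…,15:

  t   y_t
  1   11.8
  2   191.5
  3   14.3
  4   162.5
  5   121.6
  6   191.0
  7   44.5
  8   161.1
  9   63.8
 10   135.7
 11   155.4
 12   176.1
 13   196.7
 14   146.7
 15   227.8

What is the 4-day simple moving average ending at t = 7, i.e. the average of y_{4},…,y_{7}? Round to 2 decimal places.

Sum of periods 4–7: 162.5 + 121.6 + 191.0 + 44.5 = 519.6
Divide by 4: 519.6 / 4 = 129.90

129.90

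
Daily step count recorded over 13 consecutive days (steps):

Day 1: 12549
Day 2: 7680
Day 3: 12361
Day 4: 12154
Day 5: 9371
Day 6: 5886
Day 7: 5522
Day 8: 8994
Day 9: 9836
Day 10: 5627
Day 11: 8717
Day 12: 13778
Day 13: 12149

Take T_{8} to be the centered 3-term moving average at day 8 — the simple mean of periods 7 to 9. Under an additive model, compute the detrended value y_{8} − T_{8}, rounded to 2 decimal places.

876.67

Trend T_8 = (5522 + 8994 + 9836) / 3 = 24352/3 = 8117.3333
Detrended value: 8994 − 8117.3333 = 876.67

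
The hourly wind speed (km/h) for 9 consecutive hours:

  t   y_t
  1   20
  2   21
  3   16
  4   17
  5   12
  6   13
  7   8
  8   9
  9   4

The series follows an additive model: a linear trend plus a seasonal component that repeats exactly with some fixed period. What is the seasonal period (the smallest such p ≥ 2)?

First differences y_{t+1} − y_t: 1, -5, 1, -5, 1, -5, …
The difference pattern repeats every 2 terms and not for any smaller step, so p = 2.

2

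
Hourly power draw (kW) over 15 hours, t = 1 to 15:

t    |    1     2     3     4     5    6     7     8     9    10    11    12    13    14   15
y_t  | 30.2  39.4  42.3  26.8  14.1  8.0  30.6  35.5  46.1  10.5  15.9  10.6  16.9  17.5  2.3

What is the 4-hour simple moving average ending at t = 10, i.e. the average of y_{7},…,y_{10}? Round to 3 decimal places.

Sum of periods 7–10: 30.6 + 35.5 + 46.1 + 10.5 = 122.7
Divide by 4: 122.7 / 4 = 30.675

30.675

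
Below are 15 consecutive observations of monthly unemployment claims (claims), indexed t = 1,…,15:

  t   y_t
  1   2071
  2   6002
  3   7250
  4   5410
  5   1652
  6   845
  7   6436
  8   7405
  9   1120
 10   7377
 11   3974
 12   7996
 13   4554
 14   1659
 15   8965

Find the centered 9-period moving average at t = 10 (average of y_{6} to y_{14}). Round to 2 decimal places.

Sum of periods 6–14: 845 + 6436 + 7405 + 1120 + 7377 + 3974 + 7996 + 4554 + 1659 = 41366
Divide by 9: 41366 / 9 = 4596.22

4596.22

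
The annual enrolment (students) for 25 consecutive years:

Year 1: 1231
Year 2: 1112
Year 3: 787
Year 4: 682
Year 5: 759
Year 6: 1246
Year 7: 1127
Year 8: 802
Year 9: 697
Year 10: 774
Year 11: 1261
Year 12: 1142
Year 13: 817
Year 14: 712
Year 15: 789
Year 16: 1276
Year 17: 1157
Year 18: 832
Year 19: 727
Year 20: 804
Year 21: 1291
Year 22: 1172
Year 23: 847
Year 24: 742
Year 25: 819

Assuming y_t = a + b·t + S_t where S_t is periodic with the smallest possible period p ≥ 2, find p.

5

First differences y_{t+1} − y_t: -119, -325, -105, 77, 487, -119, -325, -105, 77, 487, -119, -325, …
The difference pattern repeats every 5 terms and not for any smaller step, so p = 5.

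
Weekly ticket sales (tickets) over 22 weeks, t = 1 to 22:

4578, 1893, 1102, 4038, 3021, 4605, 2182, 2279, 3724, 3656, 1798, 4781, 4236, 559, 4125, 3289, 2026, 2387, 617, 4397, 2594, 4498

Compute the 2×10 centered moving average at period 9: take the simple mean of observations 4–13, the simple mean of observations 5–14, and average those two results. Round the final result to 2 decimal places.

3258.05

Sum over 4–13: 4038 + 3021 + 4605 + 2182 + 2279 + 3724 + 3656 + 1798 + 4781 + 4236 = 34320
Sum over 5–14: 3021 + 4605 + 2182 + 2279 + 3724 + 3656 + 1798 + 4781 + 4236 + 559 = 30841
CMA at t=9 = (34320 + 30841) / (2·10) = 65161 / 20 = 3258.05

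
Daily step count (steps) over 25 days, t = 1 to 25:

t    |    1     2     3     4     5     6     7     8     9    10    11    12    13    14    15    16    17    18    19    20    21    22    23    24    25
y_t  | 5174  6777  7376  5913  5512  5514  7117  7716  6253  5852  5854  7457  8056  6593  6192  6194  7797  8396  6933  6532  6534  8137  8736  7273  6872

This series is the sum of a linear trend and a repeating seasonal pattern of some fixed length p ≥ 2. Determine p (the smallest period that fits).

5

First differences y_{t+1} − y_t: 1603, 599, -1463, -401, 2, 1603, 599, -1463, -401, 2, 1603, 599, …
The difference pattern repeats every 5 terms and not for any smaller step, so p = 5.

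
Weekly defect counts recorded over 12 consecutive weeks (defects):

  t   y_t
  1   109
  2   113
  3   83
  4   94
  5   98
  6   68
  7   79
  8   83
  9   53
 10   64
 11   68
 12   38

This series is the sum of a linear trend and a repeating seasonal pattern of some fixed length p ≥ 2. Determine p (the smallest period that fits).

3

First differences y_{t+1} − y_t: 4, -30, 11, 4, -30, 11, 4, -30, …
The difference pattern repeats every 3 terms and not for any smaller step, so p = 3.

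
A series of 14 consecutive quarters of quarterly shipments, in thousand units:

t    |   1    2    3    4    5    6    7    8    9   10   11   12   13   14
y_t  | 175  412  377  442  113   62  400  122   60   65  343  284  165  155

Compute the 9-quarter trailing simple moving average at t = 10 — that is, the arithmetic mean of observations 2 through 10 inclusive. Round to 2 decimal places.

Sum of periods 2–10: 412 + 377 + 442 + 113 + 62 + 400 + 122 + 60 + 65 = 2053
Divide by 9: 2053 / 9 = 228.11

228.11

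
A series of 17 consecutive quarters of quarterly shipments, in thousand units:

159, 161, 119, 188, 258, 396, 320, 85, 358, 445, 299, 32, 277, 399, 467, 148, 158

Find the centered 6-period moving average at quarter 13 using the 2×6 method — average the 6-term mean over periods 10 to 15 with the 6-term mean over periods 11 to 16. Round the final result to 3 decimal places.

Sum over 10–15: 445 + 299 + 32 + 277 + 399 + 467 = 1919
Sum over 11–16: 299 + 32 + 277 + 399 + 467 + 148 = 1622
CMA at t=13 = (1919 + 1622) / (2·6) = 3541 / 12 = 295.083

295.083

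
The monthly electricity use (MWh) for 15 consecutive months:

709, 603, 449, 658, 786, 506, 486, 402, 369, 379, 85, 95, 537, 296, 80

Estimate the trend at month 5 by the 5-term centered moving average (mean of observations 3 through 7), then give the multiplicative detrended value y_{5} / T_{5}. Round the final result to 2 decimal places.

1.36

Trend T_5 = (449 + 658 + 786 + 506 + 486) / 5 = 2885/5 = 577.0000
Ratio to trend: 786 / 577.0000 = 1.36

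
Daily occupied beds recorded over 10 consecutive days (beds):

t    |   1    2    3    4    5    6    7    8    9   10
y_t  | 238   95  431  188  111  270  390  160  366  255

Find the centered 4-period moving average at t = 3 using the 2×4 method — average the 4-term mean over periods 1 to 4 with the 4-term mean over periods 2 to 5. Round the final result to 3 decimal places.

Sum over 1–4: 238 + 95 + 431 + 188 = 952
Sum over 2–5: 95 + 431 + 188 + 111 = 825
CMA at t=3 = (952 + 825) / (2·4) = 1777 / 8 = 222.125

222.125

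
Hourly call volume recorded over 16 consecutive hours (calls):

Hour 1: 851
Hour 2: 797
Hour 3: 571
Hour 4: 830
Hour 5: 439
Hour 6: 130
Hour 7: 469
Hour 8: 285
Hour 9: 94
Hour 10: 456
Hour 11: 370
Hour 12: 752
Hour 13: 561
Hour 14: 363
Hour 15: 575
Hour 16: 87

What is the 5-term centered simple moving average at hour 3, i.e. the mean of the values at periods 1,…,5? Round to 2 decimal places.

Sum of periods 1–5: 851 + 797 + 571 + 830 + 439 = 3488
Divide by 5: 3488 / 5 = 697.60

697.60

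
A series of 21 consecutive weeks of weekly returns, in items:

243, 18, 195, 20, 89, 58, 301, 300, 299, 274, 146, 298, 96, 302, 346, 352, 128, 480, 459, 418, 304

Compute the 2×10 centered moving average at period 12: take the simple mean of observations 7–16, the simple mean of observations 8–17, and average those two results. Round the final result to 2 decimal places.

Sum over 7–16: 301 + 300 + 299 + 274 + 146 + 298 + 96 + 302 + 346 + 352 = 2714
Sum over 8–17: 300 + 299 + 274 + 146 + 298 + 96 + 302 + 346 + 352 + 128 = 2541
CMA at t=12 = (2714 + 2541) / (2·10) = 5255 / 20 = 262.75

262.75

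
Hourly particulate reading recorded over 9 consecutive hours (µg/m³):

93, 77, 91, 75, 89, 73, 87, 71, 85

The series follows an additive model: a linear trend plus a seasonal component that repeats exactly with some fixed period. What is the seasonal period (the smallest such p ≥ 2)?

First differences y_{t+1} − y_t: -16, 14, -16, 14, -16, 14, …
The difference pattern repeats every 2 terms and not for any smaller step, so p = 2.

2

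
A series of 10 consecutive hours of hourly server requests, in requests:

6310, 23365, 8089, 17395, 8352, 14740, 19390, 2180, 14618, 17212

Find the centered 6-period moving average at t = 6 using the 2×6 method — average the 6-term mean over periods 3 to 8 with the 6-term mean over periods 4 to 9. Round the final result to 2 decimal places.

12235.08

Sum over 3–8: 8089 + 17395 + 8352 + 14740 + 19390 + 2180 = 70146
Sum over 4–9: 17395 + 8352 + 14740 + 19390 + 2180 + 14618 = 76675
CMA at t=6 = (70146 + 76675) / (2·6) = 146821 / 12 = 12235.08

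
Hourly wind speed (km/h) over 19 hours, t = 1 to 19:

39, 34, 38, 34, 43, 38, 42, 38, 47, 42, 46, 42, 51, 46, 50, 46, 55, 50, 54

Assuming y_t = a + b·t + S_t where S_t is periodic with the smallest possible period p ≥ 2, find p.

4

First differences y_{t+1} − y_t: -5, 4, -4, 9, -5, 4, -4, 9, -5, 4, …
The difference pattern repeats every 4 terms and not for any smaller step, so p = 4.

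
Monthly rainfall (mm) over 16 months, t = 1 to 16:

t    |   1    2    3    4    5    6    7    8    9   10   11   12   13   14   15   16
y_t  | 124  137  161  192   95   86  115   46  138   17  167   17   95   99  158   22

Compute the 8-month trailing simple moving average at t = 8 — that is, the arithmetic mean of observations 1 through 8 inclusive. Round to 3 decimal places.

Sum of periods 1–8: 124 + 137 + 161 + 192 + 95 + 86 + 115 + 46 = 956
Divide by 8: 956 / 8 = 119.500

119.500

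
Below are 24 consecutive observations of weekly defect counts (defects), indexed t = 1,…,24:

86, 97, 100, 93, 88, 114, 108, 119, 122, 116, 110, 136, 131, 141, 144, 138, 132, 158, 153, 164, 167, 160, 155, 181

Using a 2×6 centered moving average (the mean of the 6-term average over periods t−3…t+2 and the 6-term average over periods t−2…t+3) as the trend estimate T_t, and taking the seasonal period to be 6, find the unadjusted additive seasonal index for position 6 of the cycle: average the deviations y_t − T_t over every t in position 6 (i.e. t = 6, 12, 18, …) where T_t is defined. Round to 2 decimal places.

8.19

Season position 6 occurs at t = 6, 12, 18 (where T_t is defined).
t=6: T_6 = 105.5000; y_6 − T_6 = 114 − 105.5000 = 8.5000
t=12: T_12 = 127.8333; y_12 − T_12 = 136 − 127.8333 = 8.1667
t=18: T_18 = 150.0833; y_18 − T_18 = 158 − 150.0833 = 7.9167
Mean deviation: (8.5000 + 8.1667 + 7.9167) / 3 = 8.19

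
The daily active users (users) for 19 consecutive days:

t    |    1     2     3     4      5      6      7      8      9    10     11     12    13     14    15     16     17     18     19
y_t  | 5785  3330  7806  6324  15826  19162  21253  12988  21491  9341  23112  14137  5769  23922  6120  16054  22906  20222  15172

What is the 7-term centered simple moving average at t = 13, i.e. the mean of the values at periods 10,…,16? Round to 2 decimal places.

14065.00

Sum of periods 10–16: 9341 + 23112 + 14137 + 5769 + 23922 + 6120 + 16054 = 98455
Divide by 7: 98455 / 7 = 14065.00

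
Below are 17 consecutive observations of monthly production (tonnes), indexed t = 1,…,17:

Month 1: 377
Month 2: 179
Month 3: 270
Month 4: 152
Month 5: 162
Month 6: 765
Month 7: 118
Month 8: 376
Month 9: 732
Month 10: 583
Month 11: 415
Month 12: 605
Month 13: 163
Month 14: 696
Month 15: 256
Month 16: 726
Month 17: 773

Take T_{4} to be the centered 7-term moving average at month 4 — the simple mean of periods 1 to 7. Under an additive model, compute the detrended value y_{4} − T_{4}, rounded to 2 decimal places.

Trend T_4 = (377 + 179 + 270 + 152 + 162 + 765 + 118) / 7 = 2023/7 = 289.0000
Detrended value: 152 − 289.0000 = -137.00

-137.00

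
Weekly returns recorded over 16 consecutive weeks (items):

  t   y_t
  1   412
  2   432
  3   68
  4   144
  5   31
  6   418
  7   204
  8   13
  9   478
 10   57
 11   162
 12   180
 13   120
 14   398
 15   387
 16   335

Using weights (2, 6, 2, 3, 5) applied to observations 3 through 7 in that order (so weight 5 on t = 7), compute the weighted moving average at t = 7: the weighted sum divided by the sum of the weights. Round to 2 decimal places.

Weighted sum: 2·68 + 6·144 + 2·31 + 3·418 + 5·204 = 136 + 864 + 62 + 1254 + 1020 = 3336
Weight total: 2 + 6 + 2 + 3 + 5 = 18
WMA = 3336 / 18 = 185.33

185.33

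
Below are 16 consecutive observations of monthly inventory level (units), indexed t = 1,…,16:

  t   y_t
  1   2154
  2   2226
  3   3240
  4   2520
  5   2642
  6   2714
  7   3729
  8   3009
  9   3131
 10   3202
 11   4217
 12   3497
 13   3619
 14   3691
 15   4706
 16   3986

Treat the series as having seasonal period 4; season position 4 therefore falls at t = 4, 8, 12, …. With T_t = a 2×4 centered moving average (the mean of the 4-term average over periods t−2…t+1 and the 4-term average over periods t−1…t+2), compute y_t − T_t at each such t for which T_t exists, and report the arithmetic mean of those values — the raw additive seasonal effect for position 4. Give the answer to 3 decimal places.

Season position 4 occurs at t = 4, 8, 12 (where T_t is defined).
t=4: T_4 = 2718.00000; y_4 − T_4 = 2520 − 2718.00000 = -198.00000
t=8: T_8 = 3206.75000; y_8 − T_8 = 3009 − 3206.75000 = -197.75000
t=12: T_12 = 3694.87500; y_12 − T_12 = 3497 − 3694.87500 = -197.87500
Mean deviation: (-198.00000 + -197.75000 + -197.87500) / 3 = -197.875

-197.875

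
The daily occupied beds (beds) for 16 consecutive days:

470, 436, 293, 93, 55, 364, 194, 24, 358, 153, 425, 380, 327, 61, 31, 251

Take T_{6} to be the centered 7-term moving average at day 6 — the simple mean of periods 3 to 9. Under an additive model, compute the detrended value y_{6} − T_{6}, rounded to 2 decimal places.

Trend T_6 = (293 + 93 + 55 + 364 + 194 + 24 + 358) / 7 = 1381/7 = 197.2857
Detrended value: 364 − 197.2857 = 166.71

166.71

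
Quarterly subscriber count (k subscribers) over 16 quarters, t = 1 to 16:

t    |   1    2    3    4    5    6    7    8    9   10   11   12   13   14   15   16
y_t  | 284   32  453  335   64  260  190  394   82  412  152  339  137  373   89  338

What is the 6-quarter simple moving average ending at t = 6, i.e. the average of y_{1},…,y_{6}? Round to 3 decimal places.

Sum of periods 1–6: 284 + 32 + 453 + 335 + 64 + 260 = 1428
Divide by 6: 1428 / 6 = 238.000

238.000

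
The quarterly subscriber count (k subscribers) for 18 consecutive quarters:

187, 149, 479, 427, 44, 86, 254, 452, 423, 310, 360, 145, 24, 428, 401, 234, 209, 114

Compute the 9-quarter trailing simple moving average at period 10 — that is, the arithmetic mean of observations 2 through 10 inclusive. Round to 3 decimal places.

Sum of periods 2–10: 149 + 479 + 427 + 44 + 86 + 254 + 452 + 423 + 310 = 2624
Divide by 9: 2624 / 9 = 291.556

291.556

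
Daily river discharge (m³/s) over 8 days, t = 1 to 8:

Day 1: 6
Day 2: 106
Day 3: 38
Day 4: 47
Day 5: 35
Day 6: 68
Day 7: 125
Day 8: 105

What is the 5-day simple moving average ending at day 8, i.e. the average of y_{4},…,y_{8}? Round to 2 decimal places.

76.00

Sum of periods 4–8: 47 + 35 + 68 + 125 + 105 = 380
Divide by 5: 380 / 5 = 76.00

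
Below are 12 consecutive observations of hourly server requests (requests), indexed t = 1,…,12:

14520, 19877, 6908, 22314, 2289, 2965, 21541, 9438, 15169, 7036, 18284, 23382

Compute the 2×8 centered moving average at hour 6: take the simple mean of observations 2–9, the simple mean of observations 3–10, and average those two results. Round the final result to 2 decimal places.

11760.06

Sum over 2–9: 19877 + 6908 + 22314 + 2289 + 2965 + 21541 + 9438 + 15169 = 100501
Sum over 3–10: 6908 + 22314 + 2289 + 2965 + 21541 + 9438 + 15169 + 7036 = 87660
CMA at t=6 = (100501 + 87660) / (2·8) = 188161 / 16 = 11760.06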